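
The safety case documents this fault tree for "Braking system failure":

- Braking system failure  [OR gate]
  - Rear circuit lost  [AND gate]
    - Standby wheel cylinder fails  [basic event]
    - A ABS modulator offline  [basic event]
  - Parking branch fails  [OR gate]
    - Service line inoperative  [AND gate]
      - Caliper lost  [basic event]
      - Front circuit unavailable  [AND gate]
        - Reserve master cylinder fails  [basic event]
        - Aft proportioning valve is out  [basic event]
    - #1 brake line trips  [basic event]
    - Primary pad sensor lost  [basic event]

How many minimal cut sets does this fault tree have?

Rear circuit lost [AND]: one cut set from each child combined → 1 × 1 = 1 cut set(s).
Front circuit unavailable [AND]: one cut set from each child combined → 1 × 1 = 1 cut set(s).
Service line inoperative [AND]: one cut set from each child combined → 1 × 1 = 1 cut set(s).
Parking branch fails [OR]: union of children's cut sets → 3 cut set(s).
Braking system failure [OR]: union of children's cut sets → 4 cut set(s).
Minimal cut sets: {A ABS modulator offline, Standby wheel cylinder fails}; {Aft proportioning valve is out, Caliper lost, Reserve master cylinder fails}; {#1 brake line trips}; {Primary pad sensor lost}.

4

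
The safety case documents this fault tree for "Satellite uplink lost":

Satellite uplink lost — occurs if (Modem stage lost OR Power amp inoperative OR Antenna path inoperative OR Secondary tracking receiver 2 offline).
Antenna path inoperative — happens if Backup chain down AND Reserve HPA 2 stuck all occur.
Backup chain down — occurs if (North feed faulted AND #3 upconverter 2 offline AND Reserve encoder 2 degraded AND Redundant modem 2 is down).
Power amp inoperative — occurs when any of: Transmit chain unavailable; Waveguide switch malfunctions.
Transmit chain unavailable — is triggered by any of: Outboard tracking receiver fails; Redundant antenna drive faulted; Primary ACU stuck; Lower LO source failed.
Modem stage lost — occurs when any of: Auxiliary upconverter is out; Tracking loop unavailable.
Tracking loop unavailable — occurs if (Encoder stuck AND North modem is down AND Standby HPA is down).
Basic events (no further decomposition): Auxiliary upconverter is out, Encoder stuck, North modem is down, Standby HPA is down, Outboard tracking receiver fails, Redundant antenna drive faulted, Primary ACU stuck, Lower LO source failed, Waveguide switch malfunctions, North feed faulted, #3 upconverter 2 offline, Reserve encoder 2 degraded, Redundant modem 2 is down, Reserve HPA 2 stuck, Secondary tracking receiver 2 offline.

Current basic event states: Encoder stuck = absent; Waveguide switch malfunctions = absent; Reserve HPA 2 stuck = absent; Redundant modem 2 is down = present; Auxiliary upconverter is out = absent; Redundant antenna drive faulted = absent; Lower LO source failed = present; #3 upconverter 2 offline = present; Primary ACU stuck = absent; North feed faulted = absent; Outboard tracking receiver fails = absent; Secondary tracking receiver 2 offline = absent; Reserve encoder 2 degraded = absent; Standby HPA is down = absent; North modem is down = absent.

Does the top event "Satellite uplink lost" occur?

Tracking loop unavailable [AND]: Encoder stuck=not, North modem is down=not, Standby HPA is down=not → not all inputs occur → does not occur.
Modem stage lost [OR]: Auxiliary upconverter is out=not, Tracking loop unavailable=not → no input occurs → does not occur.
Transmit chain unavailable [OR]: Outboard tracking receiver fails=not, Redundant antenna drive faulted=not, Primary ACU stuck=not, Lower LO source failed=occurs → at least one input occurs → occurs.
Power amp inoperative [OR]: Transmit chain unavailable=occurs, Waveguide switch malfunctions=not → at least one input occurs → occurs.
Backup chain down [AND]: North feed faulted=not, #3 upconverter 2 offline=occurs, Reserve encoder 2 degraded=not, Redundant modem 2 is down=occurs → not all inputs occur → does not occur.
Antenna path inoperative [AND]: Backup chain down=not, Reserve HPA 2 stuck=not → not all inputs occur → does not occur.
Satellite uplink lost [OR]: Modem stage lost=not, Power amp inoperative=occurs, Antenna path inoperative=not, Secondary tracking receiver 2 offline=not → at least one input occurs → occurs.

Yes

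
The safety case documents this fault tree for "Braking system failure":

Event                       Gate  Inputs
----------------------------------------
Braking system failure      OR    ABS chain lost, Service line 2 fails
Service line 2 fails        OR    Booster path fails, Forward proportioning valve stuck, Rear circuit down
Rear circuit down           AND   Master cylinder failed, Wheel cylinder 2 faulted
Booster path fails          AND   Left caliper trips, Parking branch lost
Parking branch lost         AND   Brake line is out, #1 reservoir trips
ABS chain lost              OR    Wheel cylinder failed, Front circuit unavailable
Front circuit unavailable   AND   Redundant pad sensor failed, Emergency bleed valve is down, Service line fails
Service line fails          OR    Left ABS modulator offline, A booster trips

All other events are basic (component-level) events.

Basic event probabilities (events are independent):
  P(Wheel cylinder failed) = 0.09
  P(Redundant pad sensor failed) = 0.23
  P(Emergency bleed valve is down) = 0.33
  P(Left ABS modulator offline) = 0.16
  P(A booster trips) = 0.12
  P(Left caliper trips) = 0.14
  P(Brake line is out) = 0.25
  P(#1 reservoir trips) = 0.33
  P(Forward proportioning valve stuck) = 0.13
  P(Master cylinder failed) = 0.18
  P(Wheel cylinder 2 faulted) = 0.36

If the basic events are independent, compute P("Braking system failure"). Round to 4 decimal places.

P(Service line fails) [OR] = 1 − (1−0.16) × (1−0.12) = 0.260800
P(Front circuit unavailable) [AND] = 0.23 × 0.33 × 0.260800 = 0.019795
P(ABS chain lost) [OR] = 1 − (1−0.09) × (1−0.019795) = 0.108013
P(Parking branch lost) [AND] = 0.25 × 0.33 = 0.082500
P(Booster path fails) [AND] = 0.14 × 0.082500 = 0.011550
P(Rear circuit down) [AND] = 0.18 × 0.36 = 0.064800
P(Service line 2 fails) [OR] = 1 − (1−0.011550) × (1−0.13) × (1−0.064800) = 0.195773
P(Braking system failure) [OR] = 1 − (1−0.108013) × (1−0.195773) = 0.282640
Rounded to 4 decimal places: P(Braking system failure) ≈ 0.2826.

0.2826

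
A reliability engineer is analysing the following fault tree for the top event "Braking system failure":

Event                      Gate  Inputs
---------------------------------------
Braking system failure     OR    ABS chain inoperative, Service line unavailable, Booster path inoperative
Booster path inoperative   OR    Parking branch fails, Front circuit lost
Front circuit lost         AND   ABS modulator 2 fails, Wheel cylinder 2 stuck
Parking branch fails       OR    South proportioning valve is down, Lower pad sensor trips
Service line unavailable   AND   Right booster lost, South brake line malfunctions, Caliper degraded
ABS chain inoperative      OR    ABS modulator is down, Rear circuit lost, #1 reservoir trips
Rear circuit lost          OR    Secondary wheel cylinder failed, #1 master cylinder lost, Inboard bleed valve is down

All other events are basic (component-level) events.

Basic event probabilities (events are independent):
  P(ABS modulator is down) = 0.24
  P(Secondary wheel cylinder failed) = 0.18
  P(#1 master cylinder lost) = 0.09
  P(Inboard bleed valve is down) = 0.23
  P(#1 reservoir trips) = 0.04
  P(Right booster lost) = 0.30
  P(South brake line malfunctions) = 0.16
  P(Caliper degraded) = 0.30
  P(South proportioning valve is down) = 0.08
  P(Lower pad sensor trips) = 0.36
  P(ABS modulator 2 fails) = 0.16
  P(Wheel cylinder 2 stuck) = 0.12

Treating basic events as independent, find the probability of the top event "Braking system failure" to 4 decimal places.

0.7614

P(Rear circuit lost) [OR] = 1 − (1−0.18) × (1−0.09) × (1−0.23) = 0.425426
P(ABS chain inoperative) [OR] = 1 − (1−0.24) × (1−0.425426) × (1−0.04) = 0.580791
P(Service line unavailable) [AND] = 0.30 × 0.16 × 0.30 = 0.014400
P(Parking branch fails) [OR] = 1 − (1−0.08) × (1−0.36) = 0.411200
P(Front circuit lost) [AND] = 0.16 × 0.12 = 0.019200
P(Booster path inoperative) [OR] = 1 − (1−0.411200) × (1−0.019200) = 0.422505
P(Braking system failure) [OR] = 1 − (1−0.580791) × (1−0.014400) × (1−0.422505) = 0.761395
Rounded to 4 decimal places: P(Braking system failure) ≈ 0.7614.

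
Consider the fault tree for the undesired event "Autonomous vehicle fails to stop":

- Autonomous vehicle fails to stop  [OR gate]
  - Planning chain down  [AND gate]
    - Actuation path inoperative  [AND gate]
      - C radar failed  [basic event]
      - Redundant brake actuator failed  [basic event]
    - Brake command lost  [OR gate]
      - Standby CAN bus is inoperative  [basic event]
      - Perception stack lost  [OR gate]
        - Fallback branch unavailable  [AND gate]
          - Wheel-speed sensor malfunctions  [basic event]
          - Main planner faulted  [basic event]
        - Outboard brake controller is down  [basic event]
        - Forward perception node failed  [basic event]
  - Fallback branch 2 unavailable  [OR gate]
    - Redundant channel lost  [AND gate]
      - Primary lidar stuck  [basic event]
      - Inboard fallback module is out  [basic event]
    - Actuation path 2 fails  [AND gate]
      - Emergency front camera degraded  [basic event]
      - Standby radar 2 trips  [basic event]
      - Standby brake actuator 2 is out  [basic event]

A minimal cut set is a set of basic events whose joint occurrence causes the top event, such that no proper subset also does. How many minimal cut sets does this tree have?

6

Actuation path inoperative [AND]: one cut set from each child combined → 1 × 1 = 1 cut set(s).
Fallback branch unavailable [AND]: one cut set from each child combined → 1 × 1 = 1 cut set(s).
Perception stack lost [OR]: union of children's cut sets → 3 cut set(s).
Brake command lost [OR]: union of children's cut sets → 4 cut set(s).
Planning chain down [AND]: one cut set from each child combined → 1 × 4 = 4 cut set(s).
Redundant channel lost [AND]: one cut set from each child combined → 1 × 1 = 1 cut set(s).
Actuation path 2 fails [AND]: one cut set from each child combined → 1 × 1 × 1 = 1 cut set(s).
Fallback branch 2 unavailable [OR]: union of children's cut sets → 2 cut set(s).
Autonomous vehicle fails to stop [OR]: union of children's cut sets → 6 cut set(s).
Minimal cut sets: {C radar failed, Redundant brake actuator failed, Standby CAN bus is inoperative}; {C radar failed, Main planner faulted, Redundant brake actuator failed, Wheel-speed sensor malfunctions}; {C radar failed, Outboard brake controller is down, Redundant brake actuator failed}; {C radar failed, Forward perception node failed, Redundant brake actuator failed}; {Inboard fallback module is out, Primary lidar stuck}; {Emergency front camera degraded, Standby brake actuator 2 is out, Standby radar 2 trips}.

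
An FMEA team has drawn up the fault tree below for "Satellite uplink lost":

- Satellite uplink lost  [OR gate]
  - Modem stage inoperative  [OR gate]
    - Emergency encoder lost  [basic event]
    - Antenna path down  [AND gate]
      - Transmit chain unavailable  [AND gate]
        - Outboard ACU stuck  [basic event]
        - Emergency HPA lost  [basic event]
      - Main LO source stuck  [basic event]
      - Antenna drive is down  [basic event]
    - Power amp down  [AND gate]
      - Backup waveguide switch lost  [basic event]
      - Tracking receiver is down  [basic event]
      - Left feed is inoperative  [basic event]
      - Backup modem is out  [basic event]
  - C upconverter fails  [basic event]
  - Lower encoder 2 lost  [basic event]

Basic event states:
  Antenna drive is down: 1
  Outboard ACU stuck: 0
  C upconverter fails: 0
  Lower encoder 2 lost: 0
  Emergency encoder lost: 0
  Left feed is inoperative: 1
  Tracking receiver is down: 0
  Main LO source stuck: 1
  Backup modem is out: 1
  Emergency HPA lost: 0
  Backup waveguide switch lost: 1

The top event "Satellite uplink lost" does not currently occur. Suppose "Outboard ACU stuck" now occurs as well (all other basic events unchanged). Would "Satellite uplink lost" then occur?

No

Counterfactual: set "Outboard ACU stuck" to occurred.
Transmit chain unavailable [AND]: Outboard ACU stuck=occurs, Emergency HPA lost=not → not all inputs occur → does not occur.
Antenna path down [AND]: Transmit chain unavailable=not, Main LO source stuck=occurs, Antenna drive is down=occurs → not all inputs occur → does not occur.
Power amp down [AND]: Backup waveguide switch lost=occurs, Tracking receiver is down=not, Left feed is inoperative=occurs, Backup modem is out=occurs → not all inputs occur → does not occur.
Modem stage inoperative [OR]: Emergency encoder lost=not, Antenna path down=not, Power amp down=not → no input occurs → does not occur.
Satellite uplink lost [OR]: Modem stage inoperative=not, C upconverter fails=not, Lower encoder 2 lost=not → no input occurs → does not occur.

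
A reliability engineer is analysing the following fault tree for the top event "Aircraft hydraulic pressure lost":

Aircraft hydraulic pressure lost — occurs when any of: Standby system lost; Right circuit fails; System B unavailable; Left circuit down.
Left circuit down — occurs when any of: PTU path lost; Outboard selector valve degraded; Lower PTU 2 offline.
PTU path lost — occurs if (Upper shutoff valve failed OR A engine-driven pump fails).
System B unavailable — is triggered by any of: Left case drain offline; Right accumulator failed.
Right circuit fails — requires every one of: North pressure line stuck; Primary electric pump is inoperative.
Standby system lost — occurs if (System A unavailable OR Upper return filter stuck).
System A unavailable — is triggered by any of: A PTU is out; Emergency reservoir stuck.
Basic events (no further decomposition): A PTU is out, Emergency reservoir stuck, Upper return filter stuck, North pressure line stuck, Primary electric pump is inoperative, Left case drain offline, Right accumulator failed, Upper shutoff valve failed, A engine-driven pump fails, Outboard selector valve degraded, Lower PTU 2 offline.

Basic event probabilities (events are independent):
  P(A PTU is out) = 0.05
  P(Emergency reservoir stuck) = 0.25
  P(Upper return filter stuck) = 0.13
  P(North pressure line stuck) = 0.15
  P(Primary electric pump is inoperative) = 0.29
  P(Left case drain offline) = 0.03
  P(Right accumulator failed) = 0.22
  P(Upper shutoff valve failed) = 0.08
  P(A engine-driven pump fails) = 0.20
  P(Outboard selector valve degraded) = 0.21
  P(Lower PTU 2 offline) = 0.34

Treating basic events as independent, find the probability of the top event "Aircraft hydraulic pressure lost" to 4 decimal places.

0.8279

P(System A unavailable) [OR] = 1 − (1−0.05) × (1−0.25) = 0.287500
P(Standby system lost) [OR] = 1 − (1−0.287500) × (1−0.13) = 0.380125
P(Right circuit fails) [AND] = 0.15 × 0.29 = 0.043500
P(System B unavailable) [OR] = 1 − (1−0.03) × (1−0.22) = 0.243400
P(PTU path lost) [OR] = 1 − (1−0.08) × (1−0.20) = 0.264000
P(Left circuit down) [OR] = 1 − (1−0.264000) × (1−0.21) × (1−0.34) = 0.616250
P(Aircraft hydraulic pressure lost) [OR] = 1 − (1−0.380125) × (1−0.043500) × (1−0.243400) × (1−0.616250) = 0.827851
Rounded to 4 decimal places: P(Aircraft hydraulic pressure lost) ≈ 0.8279.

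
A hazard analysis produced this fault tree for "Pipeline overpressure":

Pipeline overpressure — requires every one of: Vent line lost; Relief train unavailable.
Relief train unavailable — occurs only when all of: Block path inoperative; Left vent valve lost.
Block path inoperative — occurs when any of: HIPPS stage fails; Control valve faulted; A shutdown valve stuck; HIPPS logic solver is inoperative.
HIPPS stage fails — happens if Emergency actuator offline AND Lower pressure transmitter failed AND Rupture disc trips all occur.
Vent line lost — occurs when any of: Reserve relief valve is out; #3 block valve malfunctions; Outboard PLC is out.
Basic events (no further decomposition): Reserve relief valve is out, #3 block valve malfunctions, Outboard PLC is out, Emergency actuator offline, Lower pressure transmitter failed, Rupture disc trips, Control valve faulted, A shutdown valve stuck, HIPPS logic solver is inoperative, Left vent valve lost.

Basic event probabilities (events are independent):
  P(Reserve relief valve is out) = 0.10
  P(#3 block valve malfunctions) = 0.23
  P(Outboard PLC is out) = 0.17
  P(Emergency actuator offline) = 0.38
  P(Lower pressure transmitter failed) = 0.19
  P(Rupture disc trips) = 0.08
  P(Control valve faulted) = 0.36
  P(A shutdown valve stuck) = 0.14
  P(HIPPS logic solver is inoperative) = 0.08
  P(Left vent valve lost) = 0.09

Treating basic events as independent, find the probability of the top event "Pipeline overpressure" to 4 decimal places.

P(Vent line lost) [OR] = 1 − (1−0.10) × (1−0.23) × (1−0.17) = 0.424810
P(HIPPS stage fails) [AND] = 0.38 × 0.19 × 0.08 = 0.005776
P(Block path inoperative) [OR] = 1 − (1−0.005776) × (1−0.36) × (1−0.14) × (1−0.08) = 0.496557
P(Relief train unavailable) [AND] = 0.496557 × 0.09 = 0.044690
P(Pipeline overpressure) [AND] = 0.424810 × 0.044690 = 0.018985
Rounded to 4 decimal places: P(Pipeline overpressure) ≈ 0.0190.

0.0190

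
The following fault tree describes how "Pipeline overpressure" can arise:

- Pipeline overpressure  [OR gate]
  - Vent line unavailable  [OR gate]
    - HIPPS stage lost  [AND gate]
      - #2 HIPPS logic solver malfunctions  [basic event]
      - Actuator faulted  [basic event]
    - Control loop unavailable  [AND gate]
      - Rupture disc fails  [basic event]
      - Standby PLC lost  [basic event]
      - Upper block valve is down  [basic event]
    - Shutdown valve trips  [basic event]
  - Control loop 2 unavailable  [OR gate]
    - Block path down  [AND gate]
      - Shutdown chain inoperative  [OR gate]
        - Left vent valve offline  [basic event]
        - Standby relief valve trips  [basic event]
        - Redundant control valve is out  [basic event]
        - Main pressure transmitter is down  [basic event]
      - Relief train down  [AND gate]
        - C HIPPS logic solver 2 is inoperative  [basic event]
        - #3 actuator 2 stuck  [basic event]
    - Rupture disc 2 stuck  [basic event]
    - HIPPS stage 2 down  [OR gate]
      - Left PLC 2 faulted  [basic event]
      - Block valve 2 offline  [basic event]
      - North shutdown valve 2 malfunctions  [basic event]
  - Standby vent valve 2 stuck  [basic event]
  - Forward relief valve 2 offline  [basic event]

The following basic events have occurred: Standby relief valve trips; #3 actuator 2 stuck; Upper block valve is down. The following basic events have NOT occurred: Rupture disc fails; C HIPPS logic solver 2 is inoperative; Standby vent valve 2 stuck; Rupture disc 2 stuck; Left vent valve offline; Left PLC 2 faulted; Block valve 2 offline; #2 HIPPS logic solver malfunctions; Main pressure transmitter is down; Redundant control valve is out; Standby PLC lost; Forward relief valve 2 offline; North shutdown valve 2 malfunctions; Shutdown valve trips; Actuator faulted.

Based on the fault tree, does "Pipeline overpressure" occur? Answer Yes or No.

HIPPS stage lost [AND]: #2 HIPPS logic solver malfunctions=not, Actuator faulted=not → not all inputs occur → does not occur.
Control loop unavailable [AND]: Rupture disc fails=not, Standby PLC lost=not, Upper block valve is down=occurs → not all inputs occur → does not occur.
Vent line unavailable [OR]: HIPPS stage lost=not, Control loop unavailable=not, Shutdown valve trips=not → no input occurs → does not occur.
Shutdown chain inoperative [OR]: Left vent valve offline=not, Standby relief valve trips=occurs, Redundant control valve is out=not, Main pressure transmitter is down=not → at least one input occurs → occurs.
Relief train down [AND]: C HIPPS logic solver 2 is inoperative=not, #3 actuator 2 stuck=occurs → not all inputs occur → does not occur.
Block path down [AND]: Shutdown chain inoperative=occurs, Relief train down=not → not all inputs occur → does not occur.
HIPPS stage 2 down [OR]: Left PLC 2 faulted=not, Block valve 2 offline=not, North shutdown valve 2 malfunctions=not → no input occurs → does not occur.
Control loop 2 unavailable [OR]: Block path down=not, Rupture disc 2 stuck=not, HIPPS stage 2 down=not → no input occurs → does not occur.
Pipeline overpressure [OR]: Vent line unavailable=not, Control loop 2 unavailable=not, Standby vent valve 2 stuck=not, Forward relief valve 2 offline=not → no input occurs → does not occur.

No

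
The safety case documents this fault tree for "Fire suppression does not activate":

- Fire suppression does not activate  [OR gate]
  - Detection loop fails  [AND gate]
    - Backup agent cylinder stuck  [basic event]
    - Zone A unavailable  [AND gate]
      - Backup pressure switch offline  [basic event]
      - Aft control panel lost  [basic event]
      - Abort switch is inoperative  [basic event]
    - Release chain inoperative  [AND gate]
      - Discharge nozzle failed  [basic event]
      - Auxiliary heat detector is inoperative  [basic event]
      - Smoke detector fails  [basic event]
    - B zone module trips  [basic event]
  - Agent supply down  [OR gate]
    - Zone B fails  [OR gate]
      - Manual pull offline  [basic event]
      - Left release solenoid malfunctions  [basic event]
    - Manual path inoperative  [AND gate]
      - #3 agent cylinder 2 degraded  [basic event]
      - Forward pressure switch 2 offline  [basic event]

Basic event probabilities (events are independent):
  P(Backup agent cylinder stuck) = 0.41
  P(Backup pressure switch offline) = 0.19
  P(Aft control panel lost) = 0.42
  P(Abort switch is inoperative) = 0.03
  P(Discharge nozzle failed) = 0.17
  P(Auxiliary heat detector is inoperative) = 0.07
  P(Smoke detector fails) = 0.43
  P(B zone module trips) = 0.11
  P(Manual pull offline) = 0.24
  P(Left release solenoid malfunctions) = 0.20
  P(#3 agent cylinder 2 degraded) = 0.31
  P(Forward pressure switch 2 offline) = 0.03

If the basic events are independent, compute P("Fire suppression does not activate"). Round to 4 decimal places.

P(Zone A unavailable) [AND] = 0.19 × 0.42 × 0.03 = 0.002394
P(Release chain inoperative) [AND] = 0.17 × 0.07 × 0.43 = 0.005117
P(Detection loop fails) [AND] = 0.41 × 0.002394 × 0.005117 × 0.11 = 0.000001
P(Zone B fails) [OR] = 1 − (1−0.24) × (1−0.20) = 0.392000
P(Manual path inoperative) [AND] = 0.31 × 0.03 = 0.009300
P(Agent supply down) [OR] = 1 − (1−0.392000) × (1−0.009300) = 0.397654
P(Fire suppression does not activate) [OR] = 1 − (1−0.000001) × (1−0.397654) = 0.397655
Rounded to 4 decimal places: P(Fire suppression does not activate) ≈ 0.3977.

0.3977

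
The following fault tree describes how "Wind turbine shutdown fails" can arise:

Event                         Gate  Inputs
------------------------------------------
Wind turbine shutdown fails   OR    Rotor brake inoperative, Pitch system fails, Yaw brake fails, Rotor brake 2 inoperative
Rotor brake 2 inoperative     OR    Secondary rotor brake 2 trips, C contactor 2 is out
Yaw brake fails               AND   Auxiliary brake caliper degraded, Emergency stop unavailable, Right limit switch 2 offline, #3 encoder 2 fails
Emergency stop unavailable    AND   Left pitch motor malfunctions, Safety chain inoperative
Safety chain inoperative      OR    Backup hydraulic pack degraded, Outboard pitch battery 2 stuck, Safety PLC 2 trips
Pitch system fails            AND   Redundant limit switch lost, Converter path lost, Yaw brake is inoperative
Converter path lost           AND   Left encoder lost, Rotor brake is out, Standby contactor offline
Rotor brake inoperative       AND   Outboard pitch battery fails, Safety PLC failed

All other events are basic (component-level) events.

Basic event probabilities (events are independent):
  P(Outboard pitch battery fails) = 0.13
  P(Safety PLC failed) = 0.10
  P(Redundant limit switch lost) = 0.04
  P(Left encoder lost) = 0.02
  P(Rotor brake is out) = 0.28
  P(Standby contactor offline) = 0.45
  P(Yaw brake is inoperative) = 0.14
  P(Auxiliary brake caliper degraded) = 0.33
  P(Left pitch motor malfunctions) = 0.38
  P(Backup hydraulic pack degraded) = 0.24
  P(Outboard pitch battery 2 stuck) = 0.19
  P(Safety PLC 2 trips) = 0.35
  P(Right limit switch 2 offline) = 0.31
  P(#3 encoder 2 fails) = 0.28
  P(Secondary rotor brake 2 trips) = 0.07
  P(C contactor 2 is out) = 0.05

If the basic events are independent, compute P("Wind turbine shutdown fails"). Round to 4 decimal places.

0.1337

P(Rotor brake inoperative) [AND] = 0.13 × 0.10 = 0.013000
P(Converter path lost) [AND] = 0.02 × 0.28 × 0.45 = 0.002520
P(Pitch system fails) [AND] = 0.04 × 0.002520 × 0.14 = 0.000014
P(Safety chain inoperative) [OR] = 1 − (1−0.24) × (1−0.19) × (1−0.35) = 0.599860
P(Emergency stop unavailable) [AND] = 0.38 × 0.599860 = 0.227947
P(Yaw brake fails) [AND] = 0.33 × 0.227947 × 0.31 × 0.28 = 0.006529
P(Rotor brake 2 inoperative) [OR] = 1 − (1−0.07) × (1−0.05) = 0.116500
P(Wind turbine shutdown fails) [OR] = 1 − (1−0.013000) × (1−0.000014) × (1−0.006529) × (1−0.116500) = 0.133691
Rounded to 4 decimal places: P(Wind turbine shutdown fails) ≈ 0.1337.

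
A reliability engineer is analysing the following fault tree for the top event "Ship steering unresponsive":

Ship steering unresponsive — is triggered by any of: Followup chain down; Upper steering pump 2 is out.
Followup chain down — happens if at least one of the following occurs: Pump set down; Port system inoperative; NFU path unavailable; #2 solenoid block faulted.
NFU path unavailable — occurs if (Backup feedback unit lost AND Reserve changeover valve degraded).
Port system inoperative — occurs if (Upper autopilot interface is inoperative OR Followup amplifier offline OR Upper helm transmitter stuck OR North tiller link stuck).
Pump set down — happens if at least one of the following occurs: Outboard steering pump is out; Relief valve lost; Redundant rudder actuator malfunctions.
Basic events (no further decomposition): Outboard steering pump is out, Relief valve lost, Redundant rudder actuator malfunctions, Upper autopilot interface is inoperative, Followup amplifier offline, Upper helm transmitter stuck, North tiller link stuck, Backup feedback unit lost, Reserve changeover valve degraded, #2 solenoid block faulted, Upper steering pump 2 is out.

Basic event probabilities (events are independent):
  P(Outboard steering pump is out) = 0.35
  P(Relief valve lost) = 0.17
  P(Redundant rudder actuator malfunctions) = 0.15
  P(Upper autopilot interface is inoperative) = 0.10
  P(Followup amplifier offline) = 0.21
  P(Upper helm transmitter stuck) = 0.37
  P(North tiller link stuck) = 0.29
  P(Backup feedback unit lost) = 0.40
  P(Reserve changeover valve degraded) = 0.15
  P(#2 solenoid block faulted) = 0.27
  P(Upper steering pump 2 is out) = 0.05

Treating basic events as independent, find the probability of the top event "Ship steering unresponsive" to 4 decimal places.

0.9049

P(Pump set down) [OR] = 1 − (1−0.35) × (1−0.17) × (1−0.15) = 0.541425
P(Port system inoperative) [OR] = 1 − (1−0.10) × (1−0.21) × (1−0.37) × (1−0.29) = 0.681970
P(NFU path unavailable) [AND] = 0.40 × 0.15 = 0.060000
P(Followup chain down) [OR] = 1 − (1−0.541425) × (1−0.681970) × (1−0.060000) × (1−0.27) = 0.899924
P(Ship steering unresponsive) [OR] = 1 − (1−0.899924) × (1−0.05) = 0.904928
Rounded to 4 decimal places: P(Ship steering unresponsive) ≈ 0.9049.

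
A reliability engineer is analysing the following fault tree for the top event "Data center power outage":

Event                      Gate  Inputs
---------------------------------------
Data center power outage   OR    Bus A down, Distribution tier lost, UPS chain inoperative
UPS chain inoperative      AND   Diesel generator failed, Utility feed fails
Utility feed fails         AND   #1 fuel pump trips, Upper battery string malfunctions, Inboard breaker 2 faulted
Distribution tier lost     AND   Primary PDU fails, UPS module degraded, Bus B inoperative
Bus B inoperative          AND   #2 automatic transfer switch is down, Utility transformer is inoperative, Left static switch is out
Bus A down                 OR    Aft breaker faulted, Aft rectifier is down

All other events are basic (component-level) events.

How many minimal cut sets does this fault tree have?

Bus A down [OR]: union of children's cut sets → 2 cut set(s).
Bus B inoperative [AND]: one cut set from each child combined → 1 × 1 × 1 = 1 cut set(s).
Distribution tier lost [AND]: one cut set from each child combined → 1 × 1 × 1 = 1 cut set(s).
Utility feed fails [AND]: one cut set from each child combined → 1 × 1 × 1 = 1 cut set(s).
UPS chain inoperative [AND]: one cut set from each child combined → 1 × 1 = 1 cut set(s).
Data center power outage [OR]: union of children's cut sets → 4 cut set(s).
Minimal cut sets: {Aft breaker faulted}; {Aft rectifier is down}; {#2 automatic transfer switch is down, Left static switch is out, Primary PDU fails, UPS module degraded, Utility transformer is inoperative}; {#1 fuel pump trips, Diesel generator failed, Inboard breaker 2 faulted, Upper battery string malfunctions}.

4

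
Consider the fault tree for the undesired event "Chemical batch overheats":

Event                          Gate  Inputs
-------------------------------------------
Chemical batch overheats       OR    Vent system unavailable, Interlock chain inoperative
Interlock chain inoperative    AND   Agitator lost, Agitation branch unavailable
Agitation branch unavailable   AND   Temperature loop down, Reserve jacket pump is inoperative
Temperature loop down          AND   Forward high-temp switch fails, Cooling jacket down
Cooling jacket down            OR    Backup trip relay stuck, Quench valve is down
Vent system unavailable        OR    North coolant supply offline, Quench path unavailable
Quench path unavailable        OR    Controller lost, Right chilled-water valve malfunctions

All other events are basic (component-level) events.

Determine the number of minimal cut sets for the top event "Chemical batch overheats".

5

Quench path unavailable [OR]: union of children's cut sets → 2 cut set(s).
Vent system unavailable [OR]: union of children's cut sets → 3 cut set(s).
Cooling jacket down [OR]: union of children's cut sets → 2 cut set(s).
Temperature loop down [AND]: one cut set from each child combined → 1 × 2 = 2 cut set(s).
Agitation branch unavailable [AND]: one cut set from each child combined → 2 × 1 = 2 cut set(s).
Interlock chain inoperative [AND]: one cut set from each child combined → 1 × 2 = 2 cut set(s).
Chemical batch overheats [OR]: union of children's cut sets → 5 cut set(s).
Minimal cut sets: {North coolant supply offline}; {Controller lost}; {Right chilled-water valve malfunctions}; {Agitator lost, Backup trip relay stuck, Forward high-temp switch fails, Reserve jacket pump is inoperative}; {Agitator lost, Forward high-temp switch fails, Quench valve is down, Reserve jacket pump is inoperative}.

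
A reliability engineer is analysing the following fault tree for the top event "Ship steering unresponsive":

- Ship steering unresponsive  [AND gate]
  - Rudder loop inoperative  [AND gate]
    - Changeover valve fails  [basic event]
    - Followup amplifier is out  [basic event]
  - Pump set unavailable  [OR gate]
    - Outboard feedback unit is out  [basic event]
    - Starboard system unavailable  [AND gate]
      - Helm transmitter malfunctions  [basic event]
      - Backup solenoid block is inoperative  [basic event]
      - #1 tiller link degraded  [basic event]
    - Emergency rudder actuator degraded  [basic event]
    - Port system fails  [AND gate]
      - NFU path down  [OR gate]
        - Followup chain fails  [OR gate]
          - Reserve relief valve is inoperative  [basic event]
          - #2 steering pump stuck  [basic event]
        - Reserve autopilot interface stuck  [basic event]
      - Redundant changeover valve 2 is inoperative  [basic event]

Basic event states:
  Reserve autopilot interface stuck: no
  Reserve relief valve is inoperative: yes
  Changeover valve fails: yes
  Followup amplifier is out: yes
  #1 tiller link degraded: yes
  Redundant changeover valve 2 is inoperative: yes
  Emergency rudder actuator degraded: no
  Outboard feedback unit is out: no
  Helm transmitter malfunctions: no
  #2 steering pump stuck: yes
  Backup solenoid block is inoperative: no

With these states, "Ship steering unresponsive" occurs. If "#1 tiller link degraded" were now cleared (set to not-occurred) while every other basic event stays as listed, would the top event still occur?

Yes

Counterfactual: set "#1 tiller link degraded" to not occurred.
Rudder loop inoperative [AND]: Changeover valve fails=occurs, Followup amplifier is out=occurs → all inputs occur → occurs.
Starboard system unavailable [AND]: Helm transmitter malfunctions=not, Backup solenoid block is inoperative=not, #1 tiller link degraded=not → not all inputs occur → does not occur.
Followup chain fails [OR]: Reserve relief valve is inoperative=occurs, #2 steering pump stuck=occurs → at least one input occurs → occurs.
NFU path down [OR]: Followup chain fails=occurs, Reserve autopilot interface stuck=not → at least one input occurs → occurs.
Port system fails [AND]: NFU path down=occurs, Redundant changeover valve 2 is inoperative=occurs → all inputs occur → occurs.
Pump set unavailable [OR]: Outboard feedback unit is out=not, Starboard system unavailable=not, Emergency rudder actuator degraded=not, Port system fails=occurs → at least one input occurs → occurs.
Ship steering unresponsive [AND]: Rudder loop inoperative=occurs, Pump set unavailable=occurs → all inputs occur → occurs.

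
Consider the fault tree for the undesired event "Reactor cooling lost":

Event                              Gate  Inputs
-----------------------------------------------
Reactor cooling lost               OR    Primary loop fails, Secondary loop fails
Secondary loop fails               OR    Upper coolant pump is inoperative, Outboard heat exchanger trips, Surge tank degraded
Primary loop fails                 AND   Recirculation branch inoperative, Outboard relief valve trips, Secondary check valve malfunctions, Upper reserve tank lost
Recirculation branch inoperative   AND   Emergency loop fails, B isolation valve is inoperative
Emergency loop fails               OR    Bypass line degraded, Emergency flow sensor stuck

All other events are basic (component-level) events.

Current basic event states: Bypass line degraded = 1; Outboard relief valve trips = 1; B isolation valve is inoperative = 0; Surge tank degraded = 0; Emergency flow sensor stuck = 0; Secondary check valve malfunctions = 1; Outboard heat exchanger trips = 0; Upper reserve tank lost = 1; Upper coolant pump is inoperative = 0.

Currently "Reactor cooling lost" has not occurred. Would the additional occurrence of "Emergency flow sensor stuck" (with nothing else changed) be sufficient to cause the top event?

Counterfactual: set "Emergency flow sensor stuck" to occurred.
Emergency loop fails [OR]: Bypass line degraded=occurs, Emergency flow sensor stuck=occurs → at least one input occurs → occurs.
Recirculation branch inoperative [AND]: Emergency loop fails=occurs, B isolation valve is inoperative=not → not all inputs occur → does not occur.
Primary loop fails [AND]: Recirculation branch inoperative=not, Outboard relief valve trips=occurs, Secondary check valve malfunctions=occurs, Upper reserve tank lost=occurs → not all inputs occur → does not occur.
Secondary loop fails [OR]: Upper coolant pump is inoperative=not, Outboard heat exchanger trips=not, Surge tank degraded=not → no input occurs → does not occur.
Reactor cooling lost [OR]: Primary loop fails=not, Secondary loop fails=not → no input occurs → does not occur.

No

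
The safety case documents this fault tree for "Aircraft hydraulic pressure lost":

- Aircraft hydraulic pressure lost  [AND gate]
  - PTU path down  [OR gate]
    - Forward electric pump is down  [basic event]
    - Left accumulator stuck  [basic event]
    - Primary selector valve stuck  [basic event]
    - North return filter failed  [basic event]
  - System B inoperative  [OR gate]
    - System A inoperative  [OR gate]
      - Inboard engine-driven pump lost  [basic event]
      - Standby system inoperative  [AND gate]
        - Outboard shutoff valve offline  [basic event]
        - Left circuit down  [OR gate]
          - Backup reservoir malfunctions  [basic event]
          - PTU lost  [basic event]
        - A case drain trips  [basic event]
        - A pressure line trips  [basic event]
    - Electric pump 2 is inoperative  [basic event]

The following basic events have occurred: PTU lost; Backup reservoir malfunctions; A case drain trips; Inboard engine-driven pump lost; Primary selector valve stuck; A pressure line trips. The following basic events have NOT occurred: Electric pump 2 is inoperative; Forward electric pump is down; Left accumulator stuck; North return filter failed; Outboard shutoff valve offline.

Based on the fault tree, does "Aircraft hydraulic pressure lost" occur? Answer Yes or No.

PTU path down [OR]: Forward electric pump is down=not, Left accumulator stuck=not, Primary selector valve stuck=occurs, North return filter failed=not → at least one input occurs → occurs.
Left circuit down [OR]: Backup reservoir malfunctions=occurs, PTU lost=occurs → at least one input occurs → occurs.
Standby system inoperative [AND]: Outboard shutoff valve offline=not, Left circuit down=occurs, A case drain trips=occurs, A pressure line trips=occurs → not all inputs occur → does not occur.
System A inoperative [OR]: Inboard engine-driven pump lost=occurs, Standby system inoperative=not → at least one input occurs → occurs.
System B inoperative [OR]: System A inoperative=occurs, Electric pump 2 is inoperative=not → at least one input occurs → occurs.
Aircraft hydraulic pressure lost [AND]: PTU path down=occurs, System B inoperative=occurs → all inputs occur → occurs.

Yes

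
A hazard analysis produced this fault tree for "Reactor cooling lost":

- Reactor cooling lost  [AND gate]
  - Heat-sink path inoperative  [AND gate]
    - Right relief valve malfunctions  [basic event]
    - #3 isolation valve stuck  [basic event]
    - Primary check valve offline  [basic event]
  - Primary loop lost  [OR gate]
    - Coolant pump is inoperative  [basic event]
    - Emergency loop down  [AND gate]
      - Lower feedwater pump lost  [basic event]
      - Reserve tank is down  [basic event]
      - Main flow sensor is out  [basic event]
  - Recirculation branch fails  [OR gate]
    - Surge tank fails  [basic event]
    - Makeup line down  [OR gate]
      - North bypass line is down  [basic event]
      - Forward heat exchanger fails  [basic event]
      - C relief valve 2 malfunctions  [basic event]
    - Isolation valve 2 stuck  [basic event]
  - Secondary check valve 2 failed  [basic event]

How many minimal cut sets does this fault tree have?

10

Heat-sink path inoperative [AND]: one cut set from each child combined → 1 × 1 × 1 = 1 cut set(s).
Emergency loop down [AND]: one cut set from each child combined → 1 × 1 × 1 = 1 cut set(s).
Primary loop lost [OR]: union of children's cut sets → 2 cut set(s).
Makeup line down [OR]: union of children's cut sets → 3 cut set(s).
Recirculation branch fails [OR]: union of children's cut sets → 5 cut set(s).
Reactor cooling lost [AND]: one cut set from each child combined → 1 × 2 × 5 × 1 = 10 cut set(s).
Minimal cut sets: {#3 isolation valve stuck, Coolant pump is inoperative, Primary check valve offline, Right relief valve malfunctions, Secondary check valve 2 failed, Surge tank fails}; {#3 isolation valve stuck, Coolant pump is inoperative, North bypass line is down, Primary check valve offline, Right relief valve malfunctions, Secondary check valve 2 failed}; {#3 isolation valve stuck, Coolant pump is inoperative, Forward heat exchanger fails, Primary check valve offline, Right relief valve malfunctions, Secondary check valve 2 failed}; {#3 isolation valve stuck, C relief valve 2 malfunctions, Coolant pump is inoperative, Primary check valve offline, Right relief valve malfunctions, Secondary check valve 2 failed}; {#3 isolation valve stuck, Coolant pump is inoperative, Isolation valve 2 stuck, Primary check valve offline, Right relief valve malfunctions, Secondary check valve 2 failed}; {#3 isolation valve stuck, Lower feedwater pump lost, Main flow sensor is out, Primary check valve offline, Reserve tank is down, Right relief valve malfunctions, Secondary check valve 2 failed, Surge tank fails}; {#3 isolation valve stuck, Lower feedwater pump lost, Main flow sensor is out, North bypass line is down, Primary check valve offline, Reserve tank is down, Right relief valve malfunctions, Secondary check valve 2 failed}; {#3 isolation valve stuck, Forward heat exchanger fails, Lower feedwater pump lost, Main flow sensor is out, Primary check valve offline, Reserve tank is down, Right relief valve malfunctions, Secondary check valve 2 failed}; {#3 isolation valve stuck, C relief valve 2 malfunctions, Lower feedwater pump lost, Main flow sensor is out, Primary check valve offline, Reserve tank is down, Right relief valve malfunctions, Secondary check valve 2 failed}; {#3 isolation valve stuck, Isolation valve 2 stuck, Lower feedwater pump lost, Main flow sensor is out, Primary check valve offline, Reserve tank is down, Right relief valve malfunctions, Secondary check valve 2 failed}.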